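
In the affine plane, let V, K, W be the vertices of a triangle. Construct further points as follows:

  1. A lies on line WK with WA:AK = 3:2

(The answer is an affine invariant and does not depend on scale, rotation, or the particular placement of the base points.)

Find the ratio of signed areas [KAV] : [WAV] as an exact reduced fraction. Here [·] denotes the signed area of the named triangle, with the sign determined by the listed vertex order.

Work in coordinates with V = (0, 0), K = (1, 0), W = (0, 1).
1. A lies on line WK with WA:AK = 3:2 ⇒ A = (3/5, 2/5)
2·[KAV] = 2/5, 2·[WAV] = -3/5
[KAV]:[WAV] = 2/5:-3/5 = -2/3

[KAV]:[WAV] = -2/3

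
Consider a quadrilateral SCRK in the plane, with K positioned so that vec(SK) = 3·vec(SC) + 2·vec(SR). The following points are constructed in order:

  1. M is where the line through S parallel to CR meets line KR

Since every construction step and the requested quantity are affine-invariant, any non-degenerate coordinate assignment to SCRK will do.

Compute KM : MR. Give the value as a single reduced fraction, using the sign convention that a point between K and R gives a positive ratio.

Set S = (0, 0), C = (1, 0), R = (0, 1), K = (3, 2); any affine frame gives the same invariant.
1. M is where the line through S parallel to CR meets line KR ⇒ M = (-3/4, 3/4)
M = K + t·(R−K) with t = 5/4, so KM:MR = t:(1−t) = 5/4:-1/4

KM:MR = -5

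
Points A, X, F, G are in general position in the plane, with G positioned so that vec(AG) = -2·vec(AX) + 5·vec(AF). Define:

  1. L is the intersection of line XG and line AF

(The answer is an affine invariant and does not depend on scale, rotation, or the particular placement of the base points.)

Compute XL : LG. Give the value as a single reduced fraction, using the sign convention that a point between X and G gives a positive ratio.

XL:LG = 1/2

Set A = (0, 0), X = (1, 0), F = (0, 1), G = (-2, 5); any affine frame gives the same invariant.
1. L is the intersection of line XG and line AF ⇒ L = (0, 5/3)
L = X + t·(G−X) with t = 1/3, so XL:LG = t:(1−t) = 1/3:2/3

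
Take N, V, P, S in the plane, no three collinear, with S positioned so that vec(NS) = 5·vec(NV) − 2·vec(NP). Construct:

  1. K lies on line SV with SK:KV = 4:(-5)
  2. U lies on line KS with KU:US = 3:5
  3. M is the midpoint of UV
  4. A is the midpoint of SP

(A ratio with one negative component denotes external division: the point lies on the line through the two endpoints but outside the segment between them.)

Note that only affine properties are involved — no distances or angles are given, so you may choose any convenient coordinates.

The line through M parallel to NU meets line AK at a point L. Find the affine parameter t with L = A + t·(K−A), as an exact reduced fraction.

t = 1/2

Set N = (0, 0), V = (1, 0), P = (0, 1), S = (5, -2); any affine frame gives the same invariant.
1. K lies on line SV with SK:KV = 4:(-5) ⇒ K = (21, -10)
2. U lies on line KS with KU:US = 3:5 ⇒ U = (15, -7)
3. M is the midpoint of UV ⇒ M = (8, -7/2)
4. A is the midpoint of SP ⇒ A = (5/2, -1/2)
through M parallel to NU: direction (15, -7); meets AK at L = (47/4, -21/4)
L = A + t·(K−A) with t = 1/2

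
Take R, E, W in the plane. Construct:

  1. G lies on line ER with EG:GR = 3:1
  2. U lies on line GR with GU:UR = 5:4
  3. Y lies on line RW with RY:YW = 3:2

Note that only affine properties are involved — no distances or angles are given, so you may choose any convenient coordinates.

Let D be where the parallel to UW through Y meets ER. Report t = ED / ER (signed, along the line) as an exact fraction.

Set R = (0, 0), E = (1, 0), W = (0, 1); any affine frame gives the same invariant.
1. G lies on line ER with EG:GR = 3:1 ⇒ G = (1/4, 0)
2. U lies on line GR with GU:UR = 5:4 ⇒ U = (1/9, 0)
3. Y lies on line RW with RY:YW = 3:2 ⇒ Y = (0, 3/5)
through Y parallel to UW: direction (-1/9, 1); meets ER at D = (1/15, 0)
D = E + t·(R−E) with t = 14/15

t = 14/15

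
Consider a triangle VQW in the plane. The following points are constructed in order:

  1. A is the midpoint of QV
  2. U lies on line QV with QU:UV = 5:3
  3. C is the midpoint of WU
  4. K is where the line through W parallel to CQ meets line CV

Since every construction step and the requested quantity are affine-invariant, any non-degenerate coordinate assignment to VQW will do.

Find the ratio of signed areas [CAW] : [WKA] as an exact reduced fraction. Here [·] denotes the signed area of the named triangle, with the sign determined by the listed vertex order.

[CAW]:[WKA] = -8/27

Assign V = (0, 0), Q = (1, 0), W = (0, 1) — the answer is frame-independent, so this choice is without loss of generality.
1. A is the midpoint of QV ⇒ A = (1/2, 0)
2. U lies on line QV with QU:UV = 5:3 ⇒ U = (3/8, 0)
3. C is the midpoint of WU ⇒ C = (3/16, 1/2)
4. K is where the line through W parallel to CQ meets line CV ⇒ K = (39/128, 13/16)
2·[CAW] = 1/16, 2·[WKA] = -27/128
[CAW]:[WKA] = 1/16:-27/128 = -8/27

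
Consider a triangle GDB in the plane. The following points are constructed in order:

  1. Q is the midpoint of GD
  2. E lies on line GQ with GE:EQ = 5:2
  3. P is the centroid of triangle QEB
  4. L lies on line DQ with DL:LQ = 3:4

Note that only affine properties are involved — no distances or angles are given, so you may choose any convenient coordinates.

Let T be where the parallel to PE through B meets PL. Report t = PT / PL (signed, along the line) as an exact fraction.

Set G = (0, 0), D = (1, 0), B = (0, 1); any affine frame gives the same invariant.
1. Q is the midpoint of GD ⇒ Q = (1/2, 0)
2. E lies on line GQ with GE:EQ = 5:2 ⇒ E = (5/14, 0)
3. P is the centroid of triangle QEB ⇒ P = (2/7, 1/3)
4. L lies on line DQ with DL:LQ = 3:4 ⇒ L = (11/14, 0)
through B parallel to PE: direction (1/14, -1/3); meets PL at T = (5/42, 4/9)
T = P + t·(L−P) with t = -1/3

t = -1/3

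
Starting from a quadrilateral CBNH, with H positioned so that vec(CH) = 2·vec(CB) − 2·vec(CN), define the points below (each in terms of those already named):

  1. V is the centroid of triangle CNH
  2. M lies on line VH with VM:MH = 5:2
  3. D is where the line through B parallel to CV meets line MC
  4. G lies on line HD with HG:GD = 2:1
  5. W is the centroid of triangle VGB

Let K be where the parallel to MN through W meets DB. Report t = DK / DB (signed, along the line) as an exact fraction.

t = 121/192

Set C = (0, 0), B = (1, 0), N = (0, 1), H = (2, -2); any affine frame gives the same invariant.
1. V is the centroid of triangle CNH ⇒ V = (2/3, -1/3)
2. M lies on line VH with VM:MH = 5:2 ⇒ M = (34/21, -32/21)
3. D is where the line through B parallel to CV meets line MC ⇒ D = (-17/15, 16/15)
4. G lies on line HD with HG:GD = 2:1 ⇒ G = (-4/45, 2/45)
5. W is the centroid of triangle VGB ⇒ W = (71/135, -13/135)
through W parallel to MN: direction (-34/21, 53/21); meets DB at K = (19/90, 71/180)
K = D + t·(B−D) with t = 121/192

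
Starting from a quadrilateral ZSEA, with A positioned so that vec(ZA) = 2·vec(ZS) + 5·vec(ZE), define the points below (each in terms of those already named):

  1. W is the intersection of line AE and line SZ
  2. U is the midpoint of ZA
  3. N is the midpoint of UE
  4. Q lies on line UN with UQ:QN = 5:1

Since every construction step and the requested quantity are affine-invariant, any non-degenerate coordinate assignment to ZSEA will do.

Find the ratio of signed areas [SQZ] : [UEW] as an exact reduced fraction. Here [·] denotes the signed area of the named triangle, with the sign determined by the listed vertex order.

Assign Z = (0, 0), S = (1, 0), E = (0, 1), A = (2, 5) — the answer is frame-independent, so this choice is without loss of generality.
1. W is the intersection of line AE and line SZ ⇒ W = (-1/2, 0)
2. U is the midpoint of ZA ⇒ U = (1, 5/2)
3. N is the midpoint of UE ⇒ N = (1/2, 7/4)
4. Q lies on line UN with UQ:QN = 5:1 ⇒ Q = (7/12, 15/8)
2·[SQZ] = 15/8, 2·[UEW] = 1/4
[SQZ]:[UEW] = 15/8:1/4 = 15/2

[SQZ]:[UEW] = 15/2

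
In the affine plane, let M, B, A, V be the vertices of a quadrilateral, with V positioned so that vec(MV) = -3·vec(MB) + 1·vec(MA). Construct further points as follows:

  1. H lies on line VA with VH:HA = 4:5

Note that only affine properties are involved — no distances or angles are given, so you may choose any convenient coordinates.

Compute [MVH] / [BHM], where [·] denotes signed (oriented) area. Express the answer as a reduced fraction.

Set M = (0, 0), B = (1, 0), A = (0, 1), V = (-3, 1); any affine frame gives the same invariant.
1. H lies on line VA with VH:HA = 4:5 ⇒ H = (-5/3, 1)
2·[MVH] = -4/3, 2·[BHM] = 1
[MVH]:[BHM] = -4/3:1 = -4/3

[MVH]:[BHM] = -4/3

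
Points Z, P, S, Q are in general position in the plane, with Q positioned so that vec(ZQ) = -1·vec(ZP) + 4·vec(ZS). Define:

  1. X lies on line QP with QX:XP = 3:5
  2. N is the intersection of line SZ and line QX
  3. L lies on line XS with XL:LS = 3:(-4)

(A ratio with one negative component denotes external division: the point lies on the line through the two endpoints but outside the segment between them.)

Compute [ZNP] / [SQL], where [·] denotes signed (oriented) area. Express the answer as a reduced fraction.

Work in coordinates with Z = (0, 0), P = (1, 0), S = (0, 1), Q = (-1, 4).
1. X lies on line QP with QX:XP = 3:5 ⇒ X = (-1/4, 5/2)
2. N is the intersection of line SZ and line QX ⇒ N = (0, 2)
3. L lies on line XS with XL:LS = 3:(-4) ⇒ L = (-1, 7)
2·[ZNP] = -2, 2·[SQL] = -3
[ZNP]:[SQL] = -2:-3 = 2/3

[ZNP]:[SQL] = 2/3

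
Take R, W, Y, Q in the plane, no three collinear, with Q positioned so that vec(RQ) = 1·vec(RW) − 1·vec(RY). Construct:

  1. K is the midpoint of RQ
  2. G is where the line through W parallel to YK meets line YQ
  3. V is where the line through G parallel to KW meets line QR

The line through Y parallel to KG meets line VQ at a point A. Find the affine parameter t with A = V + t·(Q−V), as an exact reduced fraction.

Work in coordinates with R = (0, 0), W = (1, 0), Y = (0, 1), Q = (1, -1).
1. K is the midpoint of RQ ⇒ K = (1/2, -1/2)
2. G is where the line through W parallel to YK meets line YQ ⇒ G = (2, -3)
3. V is where the line through G parallel to KW meets line QR ⇒ V = (5/2, -5/2)
through Y parallel to KG: direction (3/2, -5/2); meets VQ at A = (3/2, -3/2)
A = V + t·(Q−V) with t = 2/3

t = 2/3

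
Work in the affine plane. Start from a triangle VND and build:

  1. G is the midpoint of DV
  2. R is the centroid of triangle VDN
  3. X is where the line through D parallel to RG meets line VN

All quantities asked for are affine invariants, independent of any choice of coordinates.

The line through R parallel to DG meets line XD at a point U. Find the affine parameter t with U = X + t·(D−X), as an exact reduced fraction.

Choose coordinates V = (0, 0), N = (1, 0), D = (0, 1).
1. G is the midpoint of DV ⇒ G = (0, 1/2)
2. R is the centroid of triangle VDN ⇒ R = (1/3, 1/3)
3. X is where the line through D parallel to RG meets line VN ⇒ X = (2, 0)
through R parallel to DG: direction (0, -1/2); meets XD at U = (1/3, 5/6)
U = X + t·(D−X) with t = 5/6

t = 5/6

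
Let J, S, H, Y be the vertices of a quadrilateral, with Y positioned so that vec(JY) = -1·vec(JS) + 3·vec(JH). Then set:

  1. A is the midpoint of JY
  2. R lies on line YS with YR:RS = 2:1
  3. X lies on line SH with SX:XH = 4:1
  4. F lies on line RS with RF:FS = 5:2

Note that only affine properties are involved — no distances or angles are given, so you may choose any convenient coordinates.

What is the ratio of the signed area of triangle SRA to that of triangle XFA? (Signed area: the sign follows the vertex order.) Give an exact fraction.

[SRA]:[XFA] = 15/2

Work in coordinates with J = (0, 0), S = (1, 0), H = (0, 1), Y = (-1, 3).
1. A is the midpoint of JY ⇒ A = (-1/2, 3/2)
2. R lies on line YS with YR:RS = 2:1 ⇒ R = (1/3, 1)
3. X lies on line SH with SX:XH = 4:1 ⇒ X = (1/5, 4/5)
4. F lies on line RS with RF:FS = 5:2 ⇒ F = (17/21, 2/7)
2·[SRA] = 1/2, 2·[XFA] = 1/15
[SRA]:[XFA] = 1/2:1/15 = 15/2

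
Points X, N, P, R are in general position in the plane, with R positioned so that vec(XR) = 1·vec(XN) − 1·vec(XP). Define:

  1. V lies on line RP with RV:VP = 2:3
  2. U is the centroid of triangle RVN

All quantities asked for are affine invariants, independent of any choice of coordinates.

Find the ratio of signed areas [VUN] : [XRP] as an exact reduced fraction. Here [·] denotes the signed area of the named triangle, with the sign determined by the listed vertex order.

[VUN]:[XRP] = 2/15

Choose coordinates X = (0, 0), N = (1, 0), P = (0, 1), R = (1, -1).
1. V lies on line RP with RV:VP = 2:3 ⇒ V = (3/5, -1/5)
2. U is the centroid of triangle RVN ⇒ U = (13/15, -2/5)
2·[VUN] = 2/15, 2·[XRP] = 1
[VUN]:[XRP] = 2/15:1 = 2/15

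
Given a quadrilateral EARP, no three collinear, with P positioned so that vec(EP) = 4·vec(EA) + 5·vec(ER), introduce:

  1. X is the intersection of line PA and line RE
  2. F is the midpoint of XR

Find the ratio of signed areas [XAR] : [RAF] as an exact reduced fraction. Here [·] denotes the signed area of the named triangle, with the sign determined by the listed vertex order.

Set E = (0, 0), A = (1, 0), R = (0, 1), P = (4, 5); any affine frame gives the same invariant.
1. X is the intersection of line PA and line RE ⇒ X = (0, -5/3)
2. F is the midpoint of XR ⇒ F = (0, -1/3)
2·[XAR] = 8/3, 2·[RAF] = -4/3
[XAR]:[RAF] = 8/3:-4/3 = -2

[XAR]:[RAF] = -2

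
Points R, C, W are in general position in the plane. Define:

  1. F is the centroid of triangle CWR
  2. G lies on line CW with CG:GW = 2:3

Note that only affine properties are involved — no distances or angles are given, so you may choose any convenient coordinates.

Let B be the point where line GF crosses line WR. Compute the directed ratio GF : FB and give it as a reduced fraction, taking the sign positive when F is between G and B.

Work in coordinates with R = (0, 0), C = (1, 0), W = (0, 1).
1. F is the centroid of triangle CWR ⇒ F = (1/3, 1/3)
2. G lies on line CW with CG:GW = 2:3 ⇒ G = (3/5, 2/5)
line GF meets WR at B = (0, 1/4)
F = G + t·(B−G) with t = 4/9, so GF:FB = 4/9:5/9

GF:FB = 4/5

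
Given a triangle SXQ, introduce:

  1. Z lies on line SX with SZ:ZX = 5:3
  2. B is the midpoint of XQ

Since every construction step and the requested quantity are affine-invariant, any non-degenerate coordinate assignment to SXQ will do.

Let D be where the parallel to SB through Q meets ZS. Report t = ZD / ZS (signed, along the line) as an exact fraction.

Assign S = (0, 0), X = (1, 0), Q = (0, 1) — the answer is frame-independent, so this choice is without loss of generality.
1. Z lies on line SX with SZ:ZX = 5:3 ⇒ Z = (5/8, 0)
2. B is the midpoint of XQ ⇒ B = (1/2, 1/2)
through Q parallel to SB: direction (1/2, 1/2); meets ZS at D = (-1, 0)
D = Z + t·(S−Z) with t = 13/5

t = 13/5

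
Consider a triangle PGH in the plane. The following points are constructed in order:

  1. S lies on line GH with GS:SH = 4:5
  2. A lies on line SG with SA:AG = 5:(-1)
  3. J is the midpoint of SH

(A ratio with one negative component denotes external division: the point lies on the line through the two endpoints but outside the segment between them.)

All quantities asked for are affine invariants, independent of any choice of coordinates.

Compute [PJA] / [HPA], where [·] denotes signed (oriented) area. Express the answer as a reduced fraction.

Set P = (0, 0), G = (1, 0), H = (0, 1); any affine frame gives the same invariant.
1. S lies on line GH with GS:SH = 4:5 ⇒ S = (5/9, 4/9)
2. A lies on line SG with SA:AG = 5:(-1) ⇒ A = (10/9, -1/9)
3. J is the midpoint of SH ⇒ J = (5/18, 13/18)
2·[PJA] = -5/6, 2·[HPA] = 10/9
[PJA]:[HPA] = -5/6:10/9 = -3/4

[PJA]:[HPA] = -3/4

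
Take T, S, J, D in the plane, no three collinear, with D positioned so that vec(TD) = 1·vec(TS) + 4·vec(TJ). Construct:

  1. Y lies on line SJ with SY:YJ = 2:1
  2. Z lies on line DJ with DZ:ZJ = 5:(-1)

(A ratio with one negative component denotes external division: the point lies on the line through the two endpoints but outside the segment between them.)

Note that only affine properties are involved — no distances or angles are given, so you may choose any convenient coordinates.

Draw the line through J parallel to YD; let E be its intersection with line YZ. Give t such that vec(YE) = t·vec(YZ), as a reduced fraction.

Assign T = (0, 0), S = (1, 0), J = (0, 1), D = (1, 4) — the answer is frame-independent, so this choice is without loss of generality.
1. Y lies on line SJ with SY:YJ = 2:1 ⇒ Y = (1/3, 2/3)
2. Z lies on line DJ with DZ:ZJ = 5:(-1) ⇒ Z = (-1/4, 1/4)
through J parallel to YD: direction (2/3, 10/3); meets YZ at E = (-2/15, 1/3)
E = Y + t·(Z−Y) with t = 4/5

t = 4/5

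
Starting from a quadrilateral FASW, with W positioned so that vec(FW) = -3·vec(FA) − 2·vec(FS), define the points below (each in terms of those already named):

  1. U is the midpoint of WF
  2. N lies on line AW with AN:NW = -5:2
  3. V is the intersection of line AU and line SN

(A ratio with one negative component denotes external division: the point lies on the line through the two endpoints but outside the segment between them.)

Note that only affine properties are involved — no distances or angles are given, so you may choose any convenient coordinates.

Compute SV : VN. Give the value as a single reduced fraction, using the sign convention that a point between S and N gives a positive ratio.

Set F = (0, 0), A = (1, 0), S = (0, 1), W = (-3, -2); any affine frame gives the same invariant.
1. U is the midpoint of WF ⇒ U = (-3/2, -1)
2. N lies on line AW with AN:NW = -5:2 ⇒ N = (-17/3, -10/3)
3. V is the intersection of line AU and line SN ⇒ V = (-119/31, -60/31)
V = S + t·(N−S) with t = 21/31, so SV:VN = t:(1−t) = 21/31:10/31

SV:VN = 21/10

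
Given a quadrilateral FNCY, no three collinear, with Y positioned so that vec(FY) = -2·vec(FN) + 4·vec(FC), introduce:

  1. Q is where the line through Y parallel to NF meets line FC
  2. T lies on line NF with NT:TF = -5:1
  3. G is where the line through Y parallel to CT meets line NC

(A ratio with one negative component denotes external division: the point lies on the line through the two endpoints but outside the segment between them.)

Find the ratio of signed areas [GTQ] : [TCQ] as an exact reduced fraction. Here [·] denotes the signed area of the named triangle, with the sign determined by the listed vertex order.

Work in coordinates with F = (0, 0), N = (1, 0), C = (0, 1), Y = (-2, 4).
1. Q is where the line through Y parallel to NF meets line FC ⇒ Q = (0, 4)
2. T lies on line NF with NT:TF = -5:1 ⇒ T = (-1/4, 0)
3. G is where the line through Y parallel to CT meets line NC ⇒ G = (-11/5, 16/5)
2·[GTQ] = 43/5, 2·[TCQ] = 3/4
[GTQ]:[TCQ] = 43/5:3/4 = 172/15

[GTQ]:[TCQ] = 172/15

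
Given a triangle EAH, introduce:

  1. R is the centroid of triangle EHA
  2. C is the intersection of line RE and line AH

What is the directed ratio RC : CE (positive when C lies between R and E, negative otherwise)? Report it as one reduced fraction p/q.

RC:CE = -1/3

Set E = (0, 0), A = (1, 0), H = (0, 1); any affine frame gives the same invariant.
1. R is the centroid of triangle EHA ⇒ R = (1/3, 1/3)
2. C is the intersection of line RE and line AH ⇒ C = (1/2, 1/2)
C = R + t·(E−R) with t = -1/2, so RC:CE = t:(1−t) = -1/2:3/2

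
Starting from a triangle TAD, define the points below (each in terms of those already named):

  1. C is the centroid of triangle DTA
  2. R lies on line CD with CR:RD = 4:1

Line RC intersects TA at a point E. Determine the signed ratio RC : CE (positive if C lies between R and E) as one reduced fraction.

Work in coordinates with T = (0, 0), A = (1, 0), D = (0, 1).
1. C is the centroid of triangle DTA ⇒ C = (1/3, 1/3)
2. R lies on line CD with CR:RD = 4:1 ⇒ R = (1/15, 13/15)
line RC meets TA at E = (1/2, 0)
C = R + t·(E−R) with t = 8/13, so RC:CE = 8/13:5/13

RC:CE = 8/5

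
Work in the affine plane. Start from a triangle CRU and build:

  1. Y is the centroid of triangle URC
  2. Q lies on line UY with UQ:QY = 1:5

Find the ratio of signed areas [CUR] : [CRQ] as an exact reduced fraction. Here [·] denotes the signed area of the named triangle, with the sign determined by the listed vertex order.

[CUR]:[CRQ] = -9/8

Work in coordinates with C = (0, 0), R = (1, 0), U = (0, 1).
1. Y is the centroid of triangle URC ⇒ Y = (1/3, 1/3)
2. Q lies on line UY with UQ:QY = 1:5 ⇒ Q = (1/18, 8/9)
2·[CUR] = -1, 2·[CRQ] = 8/9
[CUR]:[CRQ] = -1:8/9 = -9/8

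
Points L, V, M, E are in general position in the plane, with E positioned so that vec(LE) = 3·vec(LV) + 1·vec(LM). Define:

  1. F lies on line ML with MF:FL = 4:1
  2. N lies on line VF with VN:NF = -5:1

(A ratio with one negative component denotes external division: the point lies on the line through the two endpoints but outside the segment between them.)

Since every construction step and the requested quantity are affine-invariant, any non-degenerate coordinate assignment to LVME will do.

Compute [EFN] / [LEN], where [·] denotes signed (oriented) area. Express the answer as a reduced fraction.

Set L = (0, 0), V = (1, 0), M = (0, 1), E = (3, 1); any affine frame gives the same invariant.
1. F lies on line ML with MF:FL = 4:1 ⇒ F = (0, 1/5)
2. N lies on line VF with VN:NF = -5:1 ⇒ N = (-1/4, 1/4)
2·[EFN] = -7/20, 2·[LEN] = 1
[EFN]:[LEN] = -7/20:1 = -7/20

[EFN]:[LEN] = -7/20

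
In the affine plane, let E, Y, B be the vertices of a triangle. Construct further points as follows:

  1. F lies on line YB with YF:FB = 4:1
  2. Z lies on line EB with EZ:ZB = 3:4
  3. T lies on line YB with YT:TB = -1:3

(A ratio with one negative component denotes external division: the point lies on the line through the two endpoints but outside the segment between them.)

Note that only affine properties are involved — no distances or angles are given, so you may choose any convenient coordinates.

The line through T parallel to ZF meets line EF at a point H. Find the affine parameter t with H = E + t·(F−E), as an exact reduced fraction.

Set E = (0, 0), Y = (1, 0), B = (0, 1); any affine frame gives the same invariant.
1. F lies on line YB with YF:FB = 4:1 ⇒ F = (1/5, 4/5)
2. Z lies on line EB with EZ:ZB = 3:4 ⇒ Z = (0, 3/7)
3. T lies on line YB with YT:TB = -1:3 ⇒ T = (3/2, -1/2)
through T parallel to ZF: direction (1/5, 13/35); meets EF at H = (-23/15, -92/15)
H = E + t·(F−E) with t = -23/3

t = -23/3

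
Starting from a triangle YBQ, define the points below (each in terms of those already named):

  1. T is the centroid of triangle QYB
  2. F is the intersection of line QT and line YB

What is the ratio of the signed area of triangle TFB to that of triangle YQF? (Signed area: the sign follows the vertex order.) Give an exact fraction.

Work in coordinates with Y = (0, 0), B = (1, 0), Q = (0, 1).
1. T is the centroid of triangle QYB ⇒ T = (1/3, 1/3)
2. F is the intersection of line QT and line YB ⇒ F = (1/2, 0)
2·[TFB] = 1/6, 2·[YQF] = -1/2
[TFB]:[YQF] = 1/6:-1/2 = -1/3

[TFB]:[YQF] = -1/3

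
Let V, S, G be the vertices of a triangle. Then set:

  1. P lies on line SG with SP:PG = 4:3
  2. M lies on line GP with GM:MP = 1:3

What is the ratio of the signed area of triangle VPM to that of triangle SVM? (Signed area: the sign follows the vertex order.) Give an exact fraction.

Choose coordinates V = (0, 0), S = (1, 0), G = (0, 1).
1. P lies on line SG with SP:PG = 4:3 ⇒ P = (3/7, 4/7)
2. M lies on line GP with GM:MP = 1:3 ⇒ M = (3/28, 25/28)
2·[VPM] = 9/28, 2·[SVM] = -25/28
[VPM]:[SVM] = 9/28:-25/28 = -9/25

[VPM]:[SVM] = -9/25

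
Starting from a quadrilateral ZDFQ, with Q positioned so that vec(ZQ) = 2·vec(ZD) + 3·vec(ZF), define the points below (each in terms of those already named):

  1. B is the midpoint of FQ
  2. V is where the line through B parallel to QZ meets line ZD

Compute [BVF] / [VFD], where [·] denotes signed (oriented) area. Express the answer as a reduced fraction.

[BVF]:[VFD] = 1/2

Work in coordinates with Z = (0, 0), D = (1, 0), F = (0, 1), Q = (2, 3).
1. B is the midpoint of FQ ⇒ B = (1, 2)
2. V is where the line through B parallel to QZ meets line ZD ⇒ V = (-1/3, 0)
2·[BVF] = -2/3, 2·[VFD] = -4/3
[BVF]:[VFD] = -2/3:-4/3 = 1/2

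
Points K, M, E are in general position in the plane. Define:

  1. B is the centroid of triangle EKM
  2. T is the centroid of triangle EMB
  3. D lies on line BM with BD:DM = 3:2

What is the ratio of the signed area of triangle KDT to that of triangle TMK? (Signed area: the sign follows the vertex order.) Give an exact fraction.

[KDT]:[TMK] = -3/5

Set K = (0, 0), M = (1, 0), E = (0, 1); any affine frame gives the same invariant.
1. B is the centroid of triangle EKM ⇒ B = (1/3, 1/3)
2. T is the centroid of triangle EMB ⇒ T = (4/9, 4/9)
3. D lies on line BM with BD:DM = 3:2 ⇒ D = (11/15, 2/15)
2·[KDT] = 4/15, 2·[TMK] = -4/9
[KDT]:[TMK] = 4/15:-4/9 = -3/5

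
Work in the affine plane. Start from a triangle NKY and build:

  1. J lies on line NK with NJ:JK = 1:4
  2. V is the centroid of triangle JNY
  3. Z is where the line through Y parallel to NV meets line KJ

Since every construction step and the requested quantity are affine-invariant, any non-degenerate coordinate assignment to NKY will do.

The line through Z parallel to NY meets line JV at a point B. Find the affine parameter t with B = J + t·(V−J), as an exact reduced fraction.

t = 3

Choose coordinates N = (0, 0), K = (1, 0), Y = (0, 1).
1. J lies on line NK with NJ:JK = 1:4 ⇒ J = (1/5, 0)
2. V is the centroid of triangle JNY ⇒ V = (1/15, 1/3)
3. Z is where the line through Y parallel to NV meets line KJ ⇒ Z = (-1/5, 0)
through Z parallel to NY: direction (0, 1); meets JV at B = (-1/5, 1)
B = J + t·(V−J) with t = 3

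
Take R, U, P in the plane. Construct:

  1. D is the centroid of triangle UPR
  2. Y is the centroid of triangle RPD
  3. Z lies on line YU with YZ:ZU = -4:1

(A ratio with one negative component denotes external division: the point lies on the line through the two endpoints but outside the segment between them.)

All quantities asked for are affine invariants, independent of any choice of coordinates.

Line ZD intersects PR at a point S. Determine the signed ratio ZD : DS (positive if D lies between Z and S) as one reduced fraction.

Set R = (0, 0), U = (1, 0), P = (0, 1); any affine frame gives the same invariant.
1. D is the centroid of triangle UPR ⇒ D = (1/3, 1/3)
2. Y is the centroid of triangle RPD ⇒ Y = (1/9, 4/9)
3. Z lies on line YU with YZ:ZU = -4:1 ⇒ Z = (35/27, -4/27)
line ZD meets PR at S = (0, 1/2)
D = Z + t·(S−Z) with t = 26/35, so ZD:DS = 26/35:9/35

ZD:DS = 26/9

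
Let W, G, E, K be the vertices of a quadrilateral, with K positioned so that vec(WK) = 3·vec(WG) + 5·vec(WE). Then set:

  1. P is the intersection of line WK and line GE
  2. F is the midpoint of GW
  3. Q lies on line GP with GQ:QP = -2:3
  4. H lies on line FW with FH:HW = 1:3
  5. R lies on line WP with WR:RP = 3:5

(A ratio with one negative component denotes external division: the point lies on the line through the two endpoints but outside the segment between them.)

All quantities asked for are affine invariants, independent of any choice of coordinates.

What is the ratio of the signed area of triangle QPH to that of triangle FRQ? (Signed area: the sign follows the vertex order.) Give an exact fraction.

[QPH]:[FRQ] = 30

Work in coordinates with W = (0, 0), G = (1, 0), E = (0, 1), K = (3, 5).
1. P is the intersection of line WK and line GE ⇒ P = (3/8, 5/8)
2. F is the midpoint of GW ⇒ F = (1/2, 0)
3. Q lies on line GP with GQ:QP = -2:3 ⇒ Q = (9/4, -5/4)
4. H lies on line FW with FH:HW = 1:3 ⇒ H = (3/8, 0)
5. R lies on line WP with WR:RP = 3:5 ⇒ R = (9/64, 15/64)
2·[QPH] = 75/64, 2·[FRQ] = 5/128
[QPH]:[FRQ] = 75/64:5/128 = 30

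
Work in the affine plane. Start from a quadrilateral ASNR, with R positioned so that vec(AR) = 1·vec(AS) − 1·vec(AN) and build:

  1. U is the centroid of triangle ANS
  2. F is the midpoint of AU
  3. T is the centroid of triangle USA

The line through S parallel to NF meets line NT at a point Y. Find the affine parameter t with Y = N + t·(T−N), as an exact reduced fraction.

Set A = (0, 0), S = (1, 0), N = (0, 1), R = (1, -1); any affine frame gives the same invariant.
1. U is the centroid of triangle ANS ⇒ U = (1/3, 1/3)
2. F is the midpoint of AU ⇒ F = (1/6, 1/6)
3. T is the centroid of triangle USA ⇒ T = (4/9, 1/9)
through S parallel to NF: direction (1/6, -5/6); meets NT at Y = (4/3, -5/3)
Y = N + t·(T−N) with t = 3

t = 3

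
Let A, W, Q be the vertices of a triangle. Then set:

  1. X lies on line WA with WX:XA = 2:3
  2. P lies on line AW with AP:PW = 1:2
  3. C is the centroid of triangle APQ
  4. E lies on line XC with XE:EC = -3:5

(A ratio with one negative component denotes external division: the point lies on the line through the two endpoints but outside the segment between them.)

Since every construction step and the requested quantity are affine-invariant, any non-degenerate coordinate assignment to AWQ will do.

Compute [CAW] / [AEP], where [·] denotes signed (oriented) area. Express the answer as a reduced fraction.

[CAW]:[AEP] = 2

Assign A = (0, 0), W = (1, 0), Q = (0, 1) — the answer is frame-independent, so this choice is without loss of generality.
1. X lies on line WA with WX:XA = 2:3 ⇒ X = (3/5, 0)
2. P lies on line AW with AP:PW = 1:2 ⇒ P = (1/3, 0)
3. C is the centroid of triangle APQ ⇒ C = (1/9, 1/3)
4. E lies on line XC with XE:EC = -3:5 ⇒ E = (4/3, -1/2)
2·[CAW] = 1/3, 2·[AEP] = 1/6
[CAW]:[AEP] = 1/3:1/6 = 2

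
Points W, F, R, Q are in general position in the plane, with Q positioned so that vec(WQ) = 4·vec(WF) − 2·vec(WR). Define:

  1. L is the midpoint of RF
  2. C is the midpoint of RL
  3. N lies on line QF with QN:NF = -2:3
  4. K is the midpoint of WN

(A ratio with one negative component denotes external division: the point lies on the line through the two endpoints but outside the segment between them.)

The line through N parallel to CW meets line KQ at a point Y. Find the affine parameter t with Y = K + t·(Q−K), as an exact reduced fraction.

t = -9/2

Set W = (0, 0), F = (1, 0), R = (0, 1), Q = (4, -2); any affine frame gives the same invariant.
1. L is the midpoint of RF ⇒ L = (1/2, 1/2)
2. C is the midpoint of RL ⇒ C = (1/4, 3/4)
3. N lies on line QF with QN:NF = -2:3 ⇒ N = (10, -6)
4. K is the midpoint of WN ⇒ K = (5, -3)
through N parallel to CW: direction (-1/4, -3/4); meets KQ at Y = (19/2, -15/2)
Y = K + t·(Q−K) with t = -9/2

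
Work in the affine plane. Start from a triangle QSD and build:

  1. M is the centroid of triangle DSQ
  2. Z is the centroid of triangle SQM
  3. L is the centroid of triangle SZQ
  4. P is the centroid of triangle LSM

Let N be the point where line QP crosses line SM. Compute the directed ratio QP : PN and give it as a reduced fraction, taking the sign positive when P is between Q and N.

Set Q = (0, 0), S = (1, 0), D = (0, 1); any affine frame gives the same invariant.
1. M is the centroid of triangle DSQ ⇒ M = (1/3, 1/3)
2. Z is the centroid of triangle SQM ⇒ Z = (4/9, 1/9)
3. L is the centroid of triangle SZQ ⇒ L = (13/27, 1/27)
4. P is the centroid of triangle LSM ⇒ P = (49/81, 10/81)
line QP meets SM at N = (49/69, 10/69)
P = Q + t·(N−Q) with t = 23/27, so QP:PN = 23/27:4/27

QP:PN = 23/4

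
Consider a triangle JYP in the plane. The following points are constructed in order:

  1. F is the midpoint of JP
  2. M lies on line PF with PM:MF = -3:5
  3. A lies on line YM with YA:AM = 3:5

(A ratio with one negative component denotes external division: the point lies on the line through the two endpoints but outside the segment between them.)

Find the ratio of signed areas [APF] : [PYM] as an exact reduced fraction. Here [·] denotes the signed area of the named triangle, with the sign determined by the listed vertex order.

Assign J = (0, 0), Y = (1, 0), P = (0, 1) — the answer is frame-independent, so this choice is without loss of generality.
1. F is the midpoint of JP ⇒ F = (0, 1/2)
2. M lies on line PF with PM:MF = -3:5 ⇒ M = (0, 7/4)
3. A lies on line YM with YA:AM = 3:5 ⇒ A = (5/8, 21/32)
2·[APF] = 5/16, 2·[PYM] = 3/4
[APF]:[PYM] = 5/16:3/4 = 5/12

[APF]:[PYM] = 5/12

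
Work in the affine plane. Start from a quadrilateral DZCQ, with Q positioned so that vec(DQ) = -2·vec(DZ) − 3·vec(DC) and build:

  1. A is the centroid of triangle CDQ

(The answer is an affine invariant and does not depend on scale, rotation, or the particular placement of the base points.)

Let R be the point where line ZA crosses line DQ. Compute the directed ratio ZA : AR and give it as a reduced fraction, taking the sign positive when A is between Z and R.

ZA:AR = -11/2

Choose coordinates D = (0, 0), Z = (1, 0), C = (0, 1), Q = (-2, -3).
1. A is the centroid of triangle CDQ ⇒ A = (-2/3, -2/3)
line ZA meets DQ at R = (-4/11, -6/11)
A = Z + t·(R−Z) with t = 11/9, so ZA:AR = 11/9:-2/9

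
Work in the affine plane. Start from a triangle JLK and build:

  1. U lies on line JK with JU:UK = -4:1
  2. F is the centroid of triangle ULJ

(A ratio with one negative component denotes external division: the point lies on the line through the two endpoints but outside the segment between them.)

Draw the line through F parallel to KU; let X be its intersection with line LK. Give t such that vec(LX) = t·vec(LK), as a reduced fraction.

Assign J = (0, 0), L = (1, 0), K = (0, 1) — the answer is frame-independent, so this choice is without loss of generality.
1. U lies on line JK with JU:UK = -4:1 ⇒ U = (0, 4/3)
2. F is the centroid of triangle ULJ ⇒ F = (1/3, 4/9)
through F parallel to KU: direction (0, 1/3); meets LK at X = (1/3, 2/3)
X = L + t·(K−L) with t = 2/3

t = 2/3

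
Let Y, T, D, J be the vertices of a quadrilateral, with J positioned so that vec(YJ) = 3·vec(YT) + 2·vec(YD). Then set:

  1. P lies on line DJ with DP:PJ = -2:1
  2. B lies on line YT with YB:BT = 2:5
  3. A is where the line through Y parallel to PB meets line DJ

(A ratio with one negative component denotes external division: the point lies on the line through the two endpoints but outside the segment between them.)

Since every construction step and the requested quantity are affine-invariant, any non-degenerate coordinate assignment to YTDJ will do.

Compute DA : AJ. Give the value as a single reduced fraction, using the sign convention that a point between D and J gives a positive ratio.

Assign Y = (0, 0), T = (1, 0), D = (0, 1), J = (3, 2) — the answer is frame-independent, so this choice is without loss of generality.
1. P lies on line DJ with DP:PJ = -2:1 ⇒ P = (6, 3)
2. B lies on line YT with YB:BT = 2:5 ⇒ B = (2/7, 0)
3. A is where the line through Y parallel to PB meets line DJ ⇒ A = (120/23, 63/23)
A = D + t·(J−D) with t = 40/23, so DA:AJ = t:(1−t) = 40/23:-17/23

DA:AJ = -40/17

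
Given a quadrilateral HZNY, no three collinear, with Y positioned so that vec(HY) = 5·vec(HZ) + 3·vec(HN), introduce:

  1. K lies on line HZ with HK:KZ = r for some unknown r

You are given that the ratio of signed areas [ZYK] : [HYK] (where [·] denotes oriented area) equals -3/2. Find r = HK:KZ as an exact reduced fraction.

Set H = (0, 0), Z = (1, 0), N = (0, 1), Y = (5, 3); any affine frame gives the same invariant.
1. With HK:KZ = r, write λ = r/(r+1) so K = H + λ·(Z−H); K is affine-linear in λ
Every point depending on K is an affine combination of K and λ-independent points, so each such coordinate is linear in λ; the λ² term in each signed area is a multiple of (Z−H)×(Z−H) = 0, so 2·[ZYK] and 2·[HYK] are each linear in λ. Evaluating at λ=0 and λ=1:
  2·[ZYK] = -3·λ + 3,   2·[HYK] = -3·λ
So [ZYK]:[HYK] = (-3·λ + 3) / (-3·λ). Setting this equal to -3/2:
  -3·λ + 3 = -3/2·(-3·λ)  ⇒  λ = 2/5
Then r = λ/(1−λ) = (2/5)/(3/5) = 2/3. Check: with r = 2/3, K = (2/5, 0) and [ZYK]:[HYK] = -3/2 as required.

r = 2/3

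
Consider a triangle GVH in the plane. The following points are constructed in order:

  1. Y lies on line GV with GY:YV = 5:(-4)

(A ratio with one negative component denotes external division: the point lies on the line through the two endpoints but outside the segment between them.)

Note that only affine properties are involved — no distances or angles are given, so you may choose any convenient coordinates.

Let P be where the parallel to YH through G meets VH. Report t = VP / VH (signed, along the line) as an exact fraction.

Work in coordinates with G = (0, 0), V = (1, 0), H = (0, 1).
1. Y lies on line GV with GY:YV = 5:(-4) ⇒ Y = (5, 0)
through G parallel to YH: direction (-5, 1); meets VH at P = (5/4, -1/4)
P = V + t·(H−V) with t = -1/4

t = -1/4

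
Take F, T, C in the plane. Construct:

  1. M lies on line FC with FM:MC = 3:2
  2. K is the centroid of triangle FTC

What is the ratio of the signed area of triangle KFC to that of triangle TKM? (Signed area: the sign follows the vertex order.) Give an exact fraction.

[KFC]:[TKM] = 5

Set F = (0, 0), T = (1, 0), C = (0, 1); any affine frame gives the same invariant.
1. M lies on line FC with FM:MC = 3:2 ⇒ M = (0, 3/5)
2. K is the centroid of triangle FTC ⇒ K = (1/3, 1/3)
2·[KFC] = -1/3, 2·[TKM] = -1/15
[KFC]:[TKM] = -1/3:-1/15 = 5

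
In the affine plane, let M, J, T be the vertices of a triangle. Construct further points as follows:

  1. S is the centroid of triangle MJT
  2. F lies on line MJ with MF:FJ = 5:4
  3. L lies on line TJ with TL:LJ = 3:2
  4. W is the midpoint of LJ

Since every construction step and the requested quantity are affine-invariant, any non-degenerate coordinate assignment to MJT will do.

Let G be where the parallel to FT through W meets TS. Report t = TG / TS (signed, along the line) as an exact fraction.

t = -48/5

Set M = (0, 0), J = (1, 0), T = (0, 1); any affine frame gives the same invariant.
1. S is the centroid of triangle MJT ⇒ S = (1/3, 1/3)
2. F lies on line MJ with MF:FJ = 5:4 ⇒ F = (5/9, 0)
3. L lies on line TJ with TL:LJ = 3:2 ⇒ L = (3/5, 2/5)
4. W is the midpoint of LJ ⇒ W = (4/5, 1/5)
through W parallel to FT: direction (-5/9, 1); meets TS at G = (-16/5, 37/5)
G = T + t·(S−T) with t = -48/5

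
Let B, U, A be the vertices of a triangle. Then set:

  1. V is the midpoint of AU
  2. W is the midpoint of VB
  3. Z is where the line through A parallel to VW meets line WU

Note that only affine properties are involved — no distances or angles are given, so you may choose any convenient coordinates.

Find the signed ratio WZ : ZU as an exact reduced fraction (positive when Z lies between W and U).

WZ:ZU = -1/2

Choose coordinates B = (0, 0), U = (1, 0), A = (0, 1).
1. V is the midpoint of AU ⇒ V = (1/2, 1/2)
2. W is the midpoint of VB ⇒ W = (1/4, 1/4)
3. Z is where the line through A parallel to VW meets line WU ⇒ Z = (-1/2, 1/2)
Z = W + t·(U−W) with t = -1, so WZ:ZU = t:(1−t) = -1:2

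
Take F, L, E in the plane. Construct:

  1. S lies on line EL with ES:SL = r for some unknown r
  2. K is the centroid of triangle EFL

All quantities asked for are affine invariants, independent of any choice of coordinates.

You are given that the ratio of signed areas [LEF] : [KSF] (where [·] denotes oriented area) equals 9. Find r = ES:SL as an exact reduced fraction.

Choose coordinates F = (0, 0), L = (1, 0), E = (0, 1).
1. With ES:SL = r, write λ = r/(r+1) so S = E + λ·(L−E); S is affine-linear in λ
2. K is the centroid of triangle EFL ⇒ K = (1/3, 1/3)
Every point depending on S is an affine combination of S and λ-independent points, so each such coordinate is linear in λ; the λ² term in each signed area is a multiple of (L−E)×(L−E) = 0, so 2·[LEF] and 2·[KSF] are each linear in λ. Evaluating at λ=0 and λ=1:
  2·[LEF] = 1,   2·[KSF] = -2/3·λ + 1/3
So [LEF]:[KSF] = (1) / (-2/3·λ + 1/3). Setting this equal to 9:
  1 = 9·(-2/3·λ + 1/3)  ⇒  λ = 1/3
Then r = λ/(1−λ) = (1/3)/(2/3) = 1/2. Check: with r = 1/2, S = (1/3, 2/3) and [LEF]:[KSF] = 9 as required.

r = 1/2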